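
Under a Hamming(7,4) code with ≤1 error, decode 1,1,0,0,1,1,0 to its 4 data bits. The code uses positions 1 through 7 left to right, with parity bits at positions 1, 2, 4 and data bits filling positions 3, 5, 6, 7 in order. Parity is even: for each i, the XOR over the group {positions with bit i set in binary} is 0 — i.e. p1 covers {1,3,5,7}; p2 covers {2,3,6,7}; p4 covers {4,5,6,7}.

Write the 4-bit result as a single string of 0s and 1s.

0110

s1 (pos 1,3,5,7): 1⊕0⊕1⊕0 = 0
s2 (pos 2,3,6,7): 1⊕0⊕1⊕0 = 0
s4 (pos 4,5,6,7): 0⊕1⊕1⊕0 = 0
Syndrome s4…s1 = 000 → no error.
Read data bits from positions 3,5,6,7: 0110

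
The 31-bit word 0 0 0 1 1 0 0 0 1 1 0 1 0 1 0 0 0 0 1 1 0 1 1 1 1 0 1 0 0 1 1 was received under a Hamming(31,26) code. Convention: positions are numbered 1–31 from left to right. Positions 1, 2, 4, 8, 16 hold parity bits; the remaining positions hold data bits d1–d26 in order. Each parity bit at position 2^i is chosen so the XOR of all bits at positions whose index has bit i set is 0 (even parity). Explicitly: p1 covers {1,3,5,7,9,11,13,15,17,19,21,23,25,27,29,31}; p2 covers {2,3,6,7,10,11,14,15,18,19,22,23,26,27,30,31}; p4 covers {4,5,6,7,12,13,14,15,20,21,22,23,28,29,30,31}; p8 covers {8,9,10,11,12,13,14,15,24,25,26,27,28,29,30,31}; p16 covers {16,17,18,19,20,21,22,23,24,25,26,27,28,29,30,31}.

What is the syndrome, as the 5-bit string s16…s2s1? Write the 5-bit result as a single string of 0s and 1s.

s1 (pos 1,3,5,7,9,11,13,15,17,19,21,23,25,27,29,31): 0⊕0⊕1⊕0⊕1⊕0⊕0⊕0⊕0⊕1⊕0⊕1⊕1⊕1⊕0⊕1 = 1
s2 (pos 2,3,6,7,10,11,14,15,18,19,22,23,26,27,30,31): 0⊕0⊕0⊕0⊕1⊕0⊕1⊕0⊕0⊕1⊕1⊕1⊕0⊕1⊕1⊕1 = 0
s4 (pos 4,5,6,7,12,13,14,15,20,21,22,23,28,29,30,31): 1⊕1⊕0⊕0⊕1⊕0⊕1⊕0⊕1⊕0⊕1⊕1⊕0⊕0⊕1⊕1 = 1
s8 (pos 8,9,10,11,12,13,14,15,24,25,26,27,28,29,30,31): 0⊕1⊕1⊕0⊕1⊕0⊕1⊕0⊕1⊕1⊕0⊕1⊕0⊕0⊕1⊕1 = 1
s16 (pos 16,17,18,19,20,21,22,23,24,25,26,27,28,29,30,31): 0⊕0⊕0⊕1⊕1⊕0⊕1⊕1⊕1⊕1⊕0⊕1⊕0⊕0⊕1⊕1 = 1
Syndrome s16…s1 = 11101 → error at position 29.

11101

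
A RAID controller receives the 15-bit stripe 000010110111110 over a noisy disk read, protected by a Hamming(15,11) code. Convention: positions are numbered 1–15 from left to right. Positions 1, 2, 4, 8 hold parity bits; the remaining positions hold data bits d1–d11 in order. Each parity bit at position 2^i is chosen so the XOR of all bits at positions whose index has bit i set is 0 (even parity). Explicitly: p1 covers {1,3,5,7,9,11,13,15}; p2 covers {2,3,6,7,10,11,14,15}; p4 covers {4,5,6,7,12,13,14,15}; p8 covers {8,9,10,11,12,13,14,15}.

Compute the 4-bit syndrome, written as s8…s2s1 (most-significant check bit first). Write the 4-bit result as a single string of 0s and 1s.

0100

s1 (pos 1,3,5,7,9,11,13,15): 0⊕0⊕1⊕1⊕0⊕1⊕1⊕0 = 0
s2 (pos 2,3,6,7,10,11,14,15): 0⊕0⊕0⊕1⊕1⊕1⊕1⊕0 = 0
s4 (pos 4,5,6,7,12,13,14,15): 0⊕1⊕0⊕1⊕1⊕1⊕1⊕0 = 1
s8 (pos 8,9,10,11,12,13,14,15): 1⊕0⊕1⊕1⊕1⊕1⊕1⊕0 = 0
Syndrome s8…s1 = 0100 → error at position 4.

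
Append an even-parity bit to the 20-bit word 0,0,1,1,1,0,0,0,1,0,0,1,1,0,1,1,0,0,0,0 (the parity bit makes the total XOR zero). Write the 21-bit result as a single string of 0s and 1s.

XOR of the 20 data bits: 0⊕0⊕1⊕1⊕1⊕0⊕0⊕0⊕1⊕0⊕0⊕1⊕1⊕0⊕1⊕1⊕0⊕0⊕0⊕0 = 0
Parity bit = 0 (so all 21 bits XOR to 0).

001110001001101100000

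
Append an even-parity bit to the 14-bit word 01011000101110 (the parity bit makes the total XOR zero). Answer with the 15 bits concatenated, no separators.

010110001011101

XOR of the 14 data bits: 0⊕1⊕0⊕1⊕1⊕0⊕0⊕0⊕1⊕0⊕1⊕1⊕1⊕0 = 1
Parity bit = 1 (so all 15 bits XOR to 0).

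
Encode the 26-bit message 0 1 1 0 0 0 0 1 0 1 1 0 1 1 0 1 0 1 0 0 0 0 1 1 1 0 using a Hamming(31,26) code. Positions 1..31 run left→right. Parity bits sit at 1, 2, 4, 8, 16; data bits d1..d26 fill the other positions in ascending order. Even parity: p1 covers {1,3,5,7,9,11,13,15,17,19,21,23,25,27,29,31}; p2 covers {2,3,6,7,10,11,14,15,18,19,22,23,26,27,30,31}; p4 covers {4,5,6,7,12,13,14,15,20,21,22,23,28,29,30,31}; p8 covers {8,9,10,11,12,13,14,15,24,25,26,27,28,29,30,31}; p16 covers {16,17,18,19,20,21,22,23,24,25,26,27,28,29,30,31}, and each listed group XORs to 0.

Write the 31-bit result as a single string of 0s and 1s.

Place data at non-parity positions: p1 p2 0 p4 1 1 0 p8 0 0 0 1 0 1 1 p16 0 1 1 0 1 0 1 0 0 0 0 1 1 1 0
p1 (pos 1,3,5,7,9,11,13,15,17,19,21,23,25,27,29,31): XOR of data positions = 0⊕1⊕0⊕0⊕0⊕0⊕1⊕0⊕1⊕1⊕1⊕0⊕0⊕1⊕0 = 0
p2 (pos 2,3,6,7,10,11,14,15,18,19,22,23,26,27,30,31): XOR of data positions = 0⊕1⊕0⊕0⊕0⊕1⊕1⊕1⊕1⊕0⊕1⊕0⊕0⊕1⊕0 = 1
p4 (pos 4,5,6,7,12,13,14,15,20,21,22,23,28,29,30,31): XOR of data positions = 1⊕1⊕0⊕1⊕0⊕1⊕1⊕0⊕1⊕0⊕1⊕1⊕1⊕1⊕0 = 0
p8 (pos 8,9,10,11,12,13,14,15,24,25,26,27,28,29,30,31): XOR of data positions = 0⊕0⊕0⊕1⊕0⊕1⊕1⊕0⊕0⊕0⊕0⊕1⊕1⊕1⊕0 = 0
p16 (pos 16,17,18,19,20,21,22,23,24,25,26,27,28,29,30,31): XOR of data positions = 0⊕1⊕1⊕0⊕1⊕0⊕1⊕0⊕0⊕0⊕0⊕1⊕1⊕1⊕0 = 1
Codeword: 0100110000010111011010100001110

0100110000010111011010100001110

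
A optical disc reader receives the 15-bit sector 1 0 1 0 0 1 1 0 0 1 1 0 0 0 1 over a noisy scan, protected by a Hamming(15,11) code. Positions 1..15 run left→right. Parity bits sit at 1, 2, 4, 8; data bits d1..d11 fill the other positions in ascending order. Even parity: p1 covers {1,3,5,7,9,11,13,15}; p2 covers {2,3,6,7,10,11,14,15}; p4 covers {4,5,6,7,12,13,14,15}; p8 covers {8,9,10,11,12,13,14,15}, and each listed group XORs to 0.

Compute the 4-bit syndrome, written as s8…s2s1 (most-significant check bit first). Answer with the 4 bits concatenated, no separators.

s1 (pos 1,3,5,7,9,11,13,15): 1⊕1⊕0⊕1⊕0⊕1⊕0⊕1 = 1
s2 (pos 2,3,6,7,10,11,14,15): 0⊕1⊕1⊕1⊕1⊕1⊕0⊕1 = 0
s4 (pos 4,5,6,7,12,13,14,15): 0⊕0⊕1⊕1⊕0⊕0⊕0⊕1 = 1
s8 (pos 8,9,10,11,12,13,14,15): 0⊕0⊕1⊕1⊕0⊕0⊕0⊕1 = 1
Syndrome s8…s1 = 1101 → error at position 13.

1101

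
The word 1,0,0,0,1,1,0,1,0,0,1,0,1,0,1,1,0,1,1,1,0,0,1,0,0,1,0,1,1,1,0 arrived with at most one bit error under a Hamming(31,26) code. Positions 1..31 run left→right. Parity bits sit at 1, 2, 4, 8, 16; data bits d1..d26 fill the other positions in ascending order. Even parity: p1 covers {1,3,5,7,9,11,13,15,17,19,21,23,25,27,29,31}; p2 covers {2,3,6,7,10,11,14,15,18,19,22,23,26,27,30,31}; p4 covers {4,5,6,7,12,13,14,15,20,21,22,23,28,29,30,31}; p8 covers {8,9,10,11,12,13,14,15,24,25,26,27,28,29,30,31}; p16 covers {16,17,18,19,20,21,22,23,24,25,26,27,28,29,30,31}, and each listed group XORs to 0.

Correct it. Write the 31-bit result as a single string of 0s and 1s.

s1 (pos 1,3,5,7,9,11,13,15,17,19,21,23,25,27,29,31): 1⊕0⊕1⊕0⊕0⊕1⊕1⊕1⊕0⊕1⊕0⊕1⊕0⊕0⊕1⊕0 = 0
s2 (pos 2,3,6,7,10,11,14,15,18,19,22,23,26,27,30,31): 0⊕0⊕1⊕0⊕0⊕1⊕0⊕1⊕1⊕1⊕0⊕1⊕1⊕0⊕1⊕0 = 0
s4 (pos 4,5,6,7,12,13,14,15,20,21,22,23,28,29,30,31): 0⊕1⊕1⊕0⊕0⊕1⊕0⊕1⊕1⊕0⊕0⊕1⊕1⊕1⊕1⊕0 = 1
s8 (pos 8,9,10,11,12,13,14,15,24,25,26,27,28,29,30,31): 1⊕0⊕0⊕1⊕0⊕1⊕0⊕1⊕0⊕0⊕1⊕0⊕1⊕1⊕1⊕0 = 0
s16 (pos 16,17,18,19,20,21,22,23,24,25,26,27,28,29,30,31): 1⊕0⊕1⊕1⊕1⊕0⊕0⊕1⊕0⊕0⊕1⊕0⊕1⊕1⊕1⊕0 = 1
Syndrome s16…s1 = 10100 → error at position 20.
Flip position 20: 1000110100101011011100100101110 → 1000110100101011011000100101110

1000110100101011011000100101110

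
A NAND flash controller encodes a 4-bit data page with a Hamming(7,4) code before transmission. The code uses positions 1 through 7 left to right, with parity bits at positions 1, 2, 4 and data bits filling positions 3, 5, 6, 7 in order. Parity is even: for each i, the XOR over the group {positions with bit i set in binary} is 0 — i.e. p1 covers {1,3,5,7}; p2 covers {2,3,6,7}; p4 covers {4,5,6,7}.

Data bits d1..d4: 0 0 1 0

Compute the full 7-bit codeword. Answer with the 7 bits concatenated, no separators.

0101010

Place data at non-parity positions: p1 p2 0 p4 0 1 0
p1 (pos 1,3,5,7): XOR of data positions = 0⊕0⊕0 = 0
p2 (pos 2,3,6,7): XOR of data positions = 0⊕1⊕0 = 1
p4 (pos 4,5,6,7): XOR of data positions = 0⊕1⊕0 = 1
Codeword: 0101010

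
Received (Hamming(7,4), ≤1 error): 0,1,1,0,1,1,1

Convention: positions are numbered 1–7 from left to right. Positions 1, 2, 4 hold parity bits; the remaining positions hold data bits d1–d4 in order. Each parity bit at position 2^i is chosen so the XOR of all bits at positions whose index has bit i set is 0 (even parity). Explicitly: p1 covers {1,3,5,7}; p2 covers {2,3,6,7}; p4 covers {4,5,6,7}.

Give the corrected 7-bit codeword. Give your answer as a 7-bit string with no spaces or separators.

s1 (pos 1,3,5,7): 0⊕1⊕1⊕1 = 1
s2 (pos 2,3,6,7): 1⊕1⊕1⊕1 = 0
s4 (pos 4,5,6,7): 0⊕1⊕1⊕1 = 1
Syndrome s4…s1 = 101 → error at position 5.
Flip position 5: 0110111 → 0110011

0110011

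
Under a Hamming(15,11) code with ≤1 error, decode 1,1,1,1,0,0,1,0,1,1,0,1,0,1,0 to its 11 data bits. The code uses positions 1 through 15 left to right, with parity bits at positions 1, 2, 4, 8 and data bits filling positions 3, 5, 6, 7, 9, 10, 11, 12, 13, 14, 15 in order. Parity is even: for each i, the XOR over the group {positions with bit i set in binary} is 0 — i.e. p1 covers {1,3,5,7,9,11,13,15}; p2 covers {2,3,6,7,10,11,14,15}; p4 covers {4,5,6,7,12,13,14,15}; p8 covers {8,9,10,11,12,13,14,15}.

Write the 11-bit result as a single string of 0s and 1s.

s1 (pos 1,3,5,7,9,11,13,15): 1⊕1⊕0⊕1⊕1⊕0⊕0⊕0 = 0
s2 (pos 2,3,6,7,10,11,14,15): 1⊕1⊕0⊕1⊕1⊕0⊕1⊕0 = 1
s4 (pos 4,5,6,7,12,13,14,15): 1⊕0⊕0⊕1⊕1⊕0⊕1⊕0 = 0
s8 (pos 8,9,10,11,12,13,14,15): 0⊕1⊕1⊕0⊕1⊕0⊕1⊕0 = 0
Syndrome s8…s1 = 0010 → error at position 2.
Flip position 2: 111100101101010 → 101100101101010
Read data bits from positions 3,5,6,7,9,10,11,12,13,14,15: 10011101010

10011101010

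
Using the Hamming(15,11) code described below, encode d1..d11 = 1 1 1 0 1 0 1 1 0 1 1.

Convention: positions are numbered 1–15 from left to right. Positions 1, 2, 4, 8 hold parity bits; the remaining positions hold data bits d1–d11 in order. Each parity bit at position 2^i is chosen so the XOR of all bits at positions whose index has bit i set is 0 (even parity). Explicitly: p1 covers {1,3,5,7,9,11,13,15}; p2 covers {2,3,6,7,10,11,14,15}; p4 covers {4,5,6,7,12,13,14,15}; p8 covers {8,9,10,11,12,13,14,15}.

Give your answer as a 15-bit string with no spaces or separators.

Place data at non-parity positions: p1 p2 1 p4 1 1 0 p8 1 0 1 1 0 1 1
p1 (pos 1,3,5,7,9,11,13,15): XOR of data positions = 1⊕1⊕0⊕1⊕1⊕0⊕1 = 1
p2 (pos 2,3,6,7,10,11,14,15): XOR of data positions = 1⊕1⊕0⊕0⊕1⊕1⊕1 = 1
p4 (pos 4,5,6,7,12,13,14,15): XOR of data positions = 1⊕1⊕0⊕1⊕0⊕1⊕1 = 1
p8 (pos 8,9,10,11,12,13,14,15): XOR of data positions = 1⊕0⊕1⊕1⊕0⊕1⊕1 = 1
Codeword: 111111011011011

111111011011011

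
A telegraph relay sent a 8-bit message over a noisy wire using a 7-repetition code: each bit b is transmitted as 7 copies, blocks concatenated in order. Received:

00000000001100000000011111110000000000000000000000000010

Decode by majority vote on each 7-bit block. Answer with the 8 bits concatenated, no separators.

Block 1 (0000000): 0 ones → 0
Block 2 (0001100): 2 ones → 0
Block 3 (0000000): 0 ones → 0
Block 4 (1111111): 7 ones → 1
Block 5 (0000000): 0 ones → 0
Block 6 (0000000): 0 ones → 0
Block 7 (0000000): 0 ones → 0
Block 8 (0000010): 1 one → 0

00010000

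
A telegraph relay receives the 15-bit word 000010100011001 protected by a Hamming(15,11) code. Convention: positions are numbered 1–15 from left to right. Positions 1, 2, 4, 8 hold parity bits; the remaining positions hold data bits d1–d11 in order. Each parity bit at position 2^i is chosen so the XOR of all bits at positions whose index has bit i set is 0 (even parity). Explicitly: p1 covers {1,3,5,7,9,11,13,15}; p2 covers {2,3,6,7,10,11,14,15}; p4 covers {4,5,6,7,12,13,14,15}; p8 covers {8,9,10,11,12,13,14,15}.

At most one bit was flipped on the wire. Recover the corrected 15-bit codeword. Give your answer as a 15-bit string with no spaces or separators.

s1 (pos 1,3,5,7,9,11,13,15): 0⊕0⊕1⊕1⊕0⊕1⊕0⊕1 = 0
s2 (pos 2,3,6,7,10,11,14,15): 0⊕0⊕0⊕1⊕0⊕1⊕0⊕1 = 1
s4 (pos 4,5,6,7,12,13,14,15): 0⊕1⊕0⊕1⊕1⊕0⊕0⊕1 = 0
s8 (pos 8,9,10,11,12,13,14,15): 0⊕0⊕0⊕1⊕1⊕0⊕0⊕1 = 1
Syndrome s8…s1 = 1010 → error at position 10.
Flip position 10: 000010100011001 → 000010100111001

000010100111001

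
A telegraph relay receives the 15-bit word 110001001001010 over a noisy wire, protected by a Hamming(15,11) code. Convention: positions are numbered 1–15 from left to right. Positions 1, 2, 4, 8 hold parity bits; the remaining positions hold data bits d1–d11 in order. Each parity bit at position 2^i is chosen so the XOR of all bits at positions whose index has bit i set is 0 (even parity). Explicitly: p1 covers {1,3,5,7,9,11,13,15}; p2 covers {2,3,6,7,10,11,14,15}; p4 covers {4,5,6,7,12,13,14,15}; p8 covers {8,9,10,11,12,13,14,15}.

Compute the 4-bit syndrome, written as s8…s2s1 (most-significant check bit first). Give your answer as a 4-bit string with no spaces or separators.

1110

s1 (pos 1,3,5,7,9,11,13,15): 1⊕0⊕0⊕0⊕1⊕0⊕0⊕0 = 0
s2 (pos 2,3,6,7,10,11,14,15): 1⊕0⊕1⊕0⊕0⊕0⊕1⊕0 = 1
s4 (pos 4,5,6,7,12,13,14,15): 0⊕0⊕1⊕0⊕1⊕0⊕1⊕0 = 1
s8 (pos 8,9,10,11,12,13,14,15): 0⊕1⊕0⊕0⊕1⊕0⊕1⊕0 = 1
Syndrome s8…s1 = 1110 → error at position 14.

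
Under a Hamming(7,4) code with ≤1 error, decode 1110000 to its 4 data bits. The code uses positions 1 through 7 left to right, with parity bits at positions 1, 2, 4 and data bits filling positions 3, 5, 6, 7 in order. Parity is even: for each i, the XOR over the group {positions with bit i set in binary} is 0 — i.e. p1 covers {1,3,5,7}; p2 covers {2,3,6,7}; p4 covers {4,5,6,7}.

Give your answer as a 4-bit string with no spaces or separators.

s1 (pos 1,3,5,7): 1⊕1⊕0⊕0 = 0
s2 (pos 2,3,6,7): 1⊕1⊕0⊕0 = 0
s4 (pos 4,5,6,7): 0⊕0⊕0⊕0 = 0
Syndrome s4…s1 = 000 → no error.
Read data bits from positions 3,5,6,7: 1000

1000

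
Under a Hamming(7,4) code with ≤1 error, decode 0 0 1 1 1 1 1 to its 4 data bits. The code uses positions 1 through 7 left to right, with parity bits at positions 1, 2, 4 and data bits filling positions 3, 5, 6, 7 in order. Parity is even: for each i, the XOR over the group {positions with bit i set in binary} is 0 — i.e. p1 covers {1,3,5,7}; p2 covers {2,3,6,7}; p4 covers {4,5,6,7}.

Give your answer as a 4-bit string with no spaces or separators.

s1 (pos 1,3,5,7): 0⊕1⊕1⊕1 = 1
s2 (pos 2,3,6,7): 0⊕1⊕1⊕1 = 1
s4 (pos 4,5,6,7): 1⊕1⊕1⊕1 = 0
Syndrome s4…s1 = 011 → error at position 3.
Flip position 3: 0011111 → 0001111
Read data bits from positions 3,5,6,7: 0111

0111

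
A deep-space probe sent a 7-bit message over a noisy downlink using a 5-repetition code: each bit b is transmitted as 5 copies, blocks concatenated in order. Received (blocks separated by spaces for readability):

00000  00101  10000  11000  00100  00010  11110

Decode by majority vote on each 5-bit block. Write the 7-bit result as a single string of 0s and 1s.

0000001

Block 1 (00000): 0 ones → 0
Block 2 (00101): 2 ones → 0
Block 3 (10000): 1 one → 0
Block 4 (11000): 2 ones → 0
Block 5 (00100): 1 one → 0
Block 6 (00010): 1 one → 0
Block 7 (11110): 4 ones → 1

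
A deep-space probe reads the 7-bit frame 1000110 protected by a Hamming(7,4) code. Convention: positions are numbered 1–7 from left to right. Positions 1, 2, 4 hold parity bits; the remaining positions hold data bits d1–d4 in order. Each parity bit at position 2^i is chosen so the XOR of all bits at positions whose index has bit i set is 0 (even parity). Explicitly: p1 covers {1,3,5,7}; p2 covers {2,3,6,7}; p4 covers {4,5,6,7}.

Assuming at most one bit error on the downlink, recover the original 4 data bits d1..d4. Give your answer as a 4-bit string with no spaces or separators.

s1 (pos 1,3,5,7): 1⊕0⊕1⊕0 = 0
s2 (pos 2,3,6,7): 0⊕0⊕1⊕0 = 1
s4 (pos 4,5,6,7): 0⊕1⊕1⊕0 = 0
Syndrome s4…s1 = 010 → error at position 2.
Flip position 2: 1000110 → 1100110
Read data bits from positions 3,5,6,7: 0110

0110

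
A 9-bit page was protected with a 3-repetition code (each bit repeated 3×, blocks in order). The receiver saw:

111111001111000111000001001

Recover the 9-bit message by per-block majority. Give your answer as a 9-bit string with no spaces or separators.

110101000

Block 1 (111): 3 ones → 1
Block 2 (111): 3 ones → 1
Block 3 (001): 1 one → 0
Block 4 (111): 3 ones → 1
Block 5 (000): 0 ones → 0
Block 6 (111): 3 ones → 1
Block 7 (000): 0 ones → 0
Block 8 (001): 1 one → 0
Block 9 (001): 1 one → 0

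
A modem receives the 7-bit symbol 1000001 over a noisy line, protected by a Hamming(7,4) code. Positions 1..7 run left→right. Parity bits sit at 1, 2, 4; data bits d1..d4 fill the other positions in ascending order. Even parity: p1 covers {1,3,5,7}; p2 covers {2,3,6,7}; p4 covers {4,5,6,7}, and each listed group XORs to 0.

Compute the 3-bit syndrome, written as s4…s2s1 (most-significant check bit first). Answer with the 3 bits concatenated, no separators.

s1 (pos 1,3,5,7): 1⊕0⊕0⊕1 = 0
s2 (pos 2,3,6,7): 0⊕0⊕0⊕1 = 1
s4 (pos 4,5,6,7): 0⊕0⊕0⊕1 = 1
Syndrome s4…s1 = 110 → error at position 6.

110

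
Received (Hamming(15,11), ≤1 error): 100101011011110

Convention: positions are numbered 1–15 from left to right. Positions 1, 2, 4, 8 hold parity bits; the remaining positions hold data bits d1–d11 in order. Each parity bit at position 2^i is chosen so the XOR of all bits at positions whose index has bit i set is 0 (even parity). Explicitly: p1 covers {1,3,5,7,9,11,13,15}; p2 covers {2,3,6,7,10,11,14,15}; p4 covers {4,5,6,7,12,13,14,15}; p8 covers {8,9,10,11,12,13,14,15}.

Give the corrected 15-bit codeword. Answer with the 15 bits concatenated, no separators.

100100011011110

s1 (pos 1,3,5,7,9,11,13,15): 1⊕0⊕0⊕0⊕1⊕1⊕1⊕0 = 0
s2 (pos 2,3,6,7,10,11,14,15): 0⊕0⊕1⊕0⊕0⊕1⊕1⊕0 = 1
s4 (pos 4,5,6,7,12,13,14,15): 1⊕0⊕1⊕0⊕1⊕1⊕1⊕0 = 1
s8 (pos 8,9,10,11,12,13,14,15): 1⊕1⊕0⊕1⊕1⊕1⊕1⊕0 = 0
Syndrome s8…s1 = 0110 → error at position 6.
Flip position 6: 100101011011110 → 100100011011110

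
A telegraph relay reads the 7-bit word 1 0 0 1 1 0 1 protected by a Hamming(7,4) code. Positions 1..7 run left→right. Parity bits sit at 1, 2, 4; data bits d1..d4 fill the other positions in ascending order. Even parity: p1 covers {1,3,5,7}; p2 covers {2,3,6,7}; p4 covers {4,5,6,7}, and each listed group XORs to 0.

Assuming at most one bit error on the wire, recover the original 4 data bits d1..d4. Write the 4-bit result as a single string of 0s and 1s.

0100

s1 (pos 1,3,5,7): 1⊕0⊕1⊕1 = 1
s2 (pos 2,3,6,7): 0⊕0⊕0⊕1 = 1
s4 (pos 4,5,6,7): 1⊕1⊕0⊕1 = 1
Syndrome s4…s1 = 111 → error at position 7.
Flip position 7: 1001101 → 1001100
Read data bits from positions 3,5,6,7: 0100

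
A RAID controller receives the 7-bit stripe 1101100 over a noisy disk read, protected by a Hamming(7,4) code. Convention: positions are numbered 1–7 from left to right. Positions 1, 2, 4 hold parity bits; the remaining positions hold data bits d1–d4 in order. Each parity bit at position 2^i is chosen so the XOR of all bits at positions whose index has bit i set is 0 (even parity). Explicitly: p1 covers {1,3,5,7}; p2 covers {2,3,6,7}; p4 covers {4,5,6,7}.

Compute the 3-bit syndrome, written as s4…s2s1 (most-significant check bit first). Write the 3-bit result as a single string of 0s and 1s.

s1 (pos 1,3,5,7): 1⊕0⊕1⊕0 = 0
s2 (pos 2,3,6,7): 1⊕0⊕0⊕0 = 1
s4 (pos 4,5,6,7): 1⊕1⊕0⊕0 = 0
Syndrome s4…s1 = 010 → error at position 2.

010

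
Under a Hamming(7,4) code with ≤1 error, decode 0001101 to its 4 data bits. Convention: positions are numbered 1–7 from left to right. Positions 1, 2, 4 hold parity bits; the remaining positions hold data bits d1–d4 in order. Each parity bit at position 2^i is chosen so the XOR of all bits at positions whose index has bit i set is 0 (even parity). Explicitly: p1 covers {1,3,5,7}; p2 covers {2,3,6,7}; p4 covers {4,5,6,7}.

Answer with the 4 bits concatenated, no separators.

0111

s1 (pos 1,3,5,7): 0⊕0⊕1⊕1 = 0
s2 (pos 2,3,6,7): 0⊕0⊕0⊕1 = 1
s4 (pos 4,5,6,7): 1⊕1⊕0⊕1 = 1
Syndrome s4…s1 = 110 → error at position 6.
Flip position 6: 0001101 → 0001111
Read data bits from positions 3,5,6,7: 0111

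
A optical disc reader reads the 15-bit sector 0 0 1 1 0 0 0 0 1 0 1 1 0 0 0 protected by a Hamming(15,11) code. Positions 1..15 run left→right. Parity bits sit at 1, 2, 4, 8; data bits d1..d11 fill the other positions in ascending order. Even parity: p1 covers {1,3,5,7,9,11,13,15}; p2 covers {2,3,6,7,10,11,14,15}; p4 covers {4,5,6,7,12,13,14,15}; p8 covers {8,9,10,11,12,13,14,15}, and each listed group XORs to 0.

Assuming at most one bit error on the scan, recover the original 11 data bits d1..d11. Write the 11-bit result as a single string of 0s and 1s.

s1 (pos 1,3,5,7,9,11,13,15): 0⊕1⊕0⊕0⊕1⊕1⊕0⊕0 = 1
s2 (pos 2,3,6,7,10,11,14,15): 0⊕1⊕0⊕0⊕0⊕1⊕0⊕0 = 0
s4 (pos 4,5,6,7,12,13,14,15): 1⊕0⊕0⊕0⊕1⊕0⊕0⊕0 = 0
s8 (pos 8,9,10,11,12,13,14,15): 0⊕1⊕0⊕1⊕1⊕0⊕0⊕0 = 1
Syndrome s8…s1 = 1001 → error at position 9.
Flip position 9: 001100001011000 → 001100000011000
Read data bits from positions 3,5,6,7,9,10,11,12,13,14,15: 10000011000

10000011000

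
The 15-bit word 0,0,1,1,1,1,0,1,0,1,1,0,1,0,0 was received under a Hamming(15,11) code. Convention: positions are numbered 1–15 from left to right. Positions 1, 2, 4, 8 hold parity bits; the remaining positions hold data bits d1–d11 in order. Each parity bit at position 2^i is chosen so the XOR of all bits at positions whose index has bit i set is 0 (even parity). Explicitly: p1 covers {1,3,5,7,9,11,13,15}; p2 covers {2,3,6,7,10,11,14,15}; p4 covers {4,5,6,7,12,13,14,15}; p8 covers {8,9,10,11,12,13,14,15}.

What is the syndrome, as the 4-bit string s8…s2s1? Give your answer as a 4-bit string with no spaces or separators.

s1 (pos 1,3,5,7,9,11,13,15): 0⊕1⊕1⊕0⊕0⊕1⊕1⊕0 = 0
s2 (pos 2,3,6,7,10,11,14,15): 0⊕1⊕1⊕0⊕1⊕1⊕0⊕0 = 0
s4 (pos 4,5,6,7,12,13,14,15): 1⊕1⊕1⊕0⊕0⊕1⊕0⊕0 = 0
s8 (pos 8,9,10,11,12,13,14,15): 1⊕0⊕1⊕1⊕0⊕1⊕0⊕0 = 0
Syndrome s8…s1 = 0000 → no error.

0000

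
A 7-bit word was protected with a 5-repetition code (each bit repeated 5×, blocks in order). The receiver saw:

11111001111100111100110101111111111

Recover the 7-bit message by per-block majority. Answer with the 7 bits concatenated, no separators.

Block 1 (11111): 5 ones → 1
Block 2 (00111): 3 ones → 1
Block 3 (11001): 3 ones → 1
Block 4 (11100): 3 ones → 1
Block 5 (11010): 3 ones → 1
Block 6 (11111): 5 ones → 1
Block 7 (11111): 5 ones → 1

1111111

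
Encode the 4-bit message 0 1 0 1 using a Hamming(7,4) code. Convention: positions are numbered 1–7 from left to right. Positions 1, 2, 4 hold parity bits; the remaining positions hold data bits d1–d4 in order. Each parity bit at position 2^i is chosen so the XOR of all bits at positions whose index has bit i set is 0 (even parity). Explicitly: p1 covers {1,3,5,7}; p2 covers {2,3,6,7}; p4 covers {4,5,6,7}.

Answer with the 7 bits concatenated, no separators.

Place data at non-parity positions: p1 p2 0 p4 1 0 1
p1 (pos 1,3,5,7): XOR of data positions = 0⊕1⊕1 = 0
p2 (pos 2,3,6,7): XOR of data positions = 0⊕0⊕1 = 1
p4 (pos 4,5,6,7): XOR of data positions = 1⊕0⊕1 = 0
Codeword: 0100101

0100101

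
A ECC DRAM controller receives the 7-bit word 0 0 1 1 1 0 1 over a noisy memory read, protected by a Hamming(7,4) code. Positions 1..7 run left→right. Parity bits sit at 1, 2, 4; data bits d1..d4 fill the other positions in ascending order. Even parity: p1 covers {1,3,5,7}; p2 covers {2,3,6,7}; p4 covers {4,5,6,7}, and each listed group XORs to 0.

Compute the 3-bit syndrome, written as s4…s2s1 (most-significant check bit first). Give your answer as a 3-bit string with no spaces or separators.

s1 (pos 1,3,5,7): 0⊕1⊕1⊕1 = 1
s2 (pos 2,3,6,7): 0⊕1⊕0⊕1 = 0
s4 (pos 4,5,6,7): 1⊕1⊕0⊕1 = 1
Syndrome s4…s1 = 101 → error at position 5.

101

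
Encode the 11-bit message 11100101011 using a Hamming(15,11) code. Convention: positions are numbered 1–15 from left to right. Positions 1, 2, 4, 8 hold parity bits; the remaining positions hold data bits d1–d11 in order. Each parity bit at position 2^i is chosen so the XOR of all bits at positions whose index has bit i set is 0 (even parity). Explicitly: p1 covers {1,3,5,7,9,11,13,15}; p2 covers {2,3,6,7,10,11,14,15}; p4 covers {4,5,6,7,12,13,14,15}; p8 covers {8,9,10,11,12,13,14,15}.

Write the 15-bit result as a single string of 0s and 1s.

111111000101011

Place data at non-parity positions: p1 p2 1 p4 1 1 0 p8 0 1 0 1 0 1 1
p1 (pos 1,3,5,7,9,11,13,15): XOR of data positions = 1⊕1⊕0⊕0⊕0⊕0⊕1 = 1
p2 (pos 2,3,6,7,10,11,14,15): XOR of data positions = 1⊕1⊕0⊕1⊕0⊕1⊕1 = 1
p4 (pos 4,5,6,7,12,13,14,15): XOR of data positions = 1⊕1⊕0⊕1⊕0⊕1⊕1 = 1
p8 (pos 8,9,10,11,12,13,14,15): XOR of data positions = 0⊕1⊕0⊕1⊕0⊕1⊕1 = 0
Codeword: 111111000101011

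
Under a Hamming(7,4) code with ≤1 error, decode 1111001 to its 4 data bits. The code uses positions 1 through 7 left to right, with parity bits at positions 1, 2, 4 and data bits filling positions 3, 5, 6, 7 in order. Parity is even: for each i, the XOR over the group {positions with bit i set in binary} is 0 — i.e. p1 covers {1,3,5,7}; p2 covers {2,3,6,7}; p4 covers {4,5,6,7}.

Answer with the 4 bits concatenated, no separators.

s1 (pos 1,3,5,7): 1⊕1⊕0⊕1 = 1
s2 (pos 2,3,6,7): 1⊕1⊕0⊕1 = 1
s4 (pos 4,5,6,7): 1⊕0⊕0⊕1 = 0
Syndrome s4…s1 = 011 → error at position 3.
Flip position 3: 1111001 → 1101001
Read data bits from positions 3,5,6,7: 0001

0001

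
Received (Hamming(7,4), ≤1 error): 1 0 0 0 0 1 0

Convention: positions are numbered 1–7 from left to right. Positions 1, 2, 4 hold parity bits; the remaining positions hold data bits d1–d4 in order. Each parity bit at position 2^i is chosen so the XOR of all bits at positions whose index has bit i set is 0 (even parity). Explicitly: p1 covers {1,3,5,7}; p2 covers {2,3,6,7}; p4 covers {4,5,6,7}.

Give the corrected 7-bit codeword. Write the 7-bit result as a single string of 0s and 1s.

1000011

s1 (pos 1,3,5,7): 1⊕0⊕0⊕0 = 1
s2 (pos 2,3,6,7): 0⊕0⊕1⊕0 = 1
s4 (pos 4,5,6,7): 0⊕0⊕1⊕0 = 1
Syndrome s4…s1 = 111 → error at position 7.
Flip position 7: 1000010 → 1000011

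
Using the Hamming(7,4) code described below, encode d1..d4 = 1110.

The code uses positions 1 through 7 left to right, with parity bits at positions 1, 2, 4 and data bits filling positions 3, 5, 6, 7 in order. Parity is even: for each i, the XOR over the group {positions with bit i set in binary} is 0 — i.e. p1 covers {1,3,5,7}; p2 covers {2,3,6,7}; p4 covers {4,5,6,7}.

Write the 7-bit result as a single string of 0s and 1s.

Place data at non-parity positions: p1 p2 1 p4 1 1 0
p1 (pos 1,3,5,7): XOR of data positions = 1⊕1⊕0 = 0
p2 (pos 2,3,6,7): XOR of data positions = 1⊕1⊕0 = 0
p4 (pos 4,5,6,7): XOR of data positions = 1⊕1⊕0 = 0
Codeword: 0010110

0010110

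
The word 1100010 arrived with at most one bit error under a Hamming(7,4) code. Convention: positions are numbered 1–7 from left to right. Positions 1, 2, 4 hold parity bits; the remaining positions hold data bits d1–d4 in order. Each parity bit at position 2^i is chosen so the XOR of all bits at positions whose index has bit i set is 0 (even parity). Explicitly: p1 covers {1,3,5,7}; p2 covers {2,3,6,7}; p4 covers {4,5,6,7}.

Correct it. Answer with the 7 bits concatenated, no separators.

s1 (pos 1,3,5,7): 1⊕0⊕0⊕0 = 1
s2 (pos 2,3,6,7): 1⊕0⊕1⊕0 = 0
s4 (pos 4,5,6,7): 0⊕0⊕1⊕0 = 1
Syndrome s4…s1 = 101 → error at position 5.
Flip position 5: 1100010 → 1100110

1100110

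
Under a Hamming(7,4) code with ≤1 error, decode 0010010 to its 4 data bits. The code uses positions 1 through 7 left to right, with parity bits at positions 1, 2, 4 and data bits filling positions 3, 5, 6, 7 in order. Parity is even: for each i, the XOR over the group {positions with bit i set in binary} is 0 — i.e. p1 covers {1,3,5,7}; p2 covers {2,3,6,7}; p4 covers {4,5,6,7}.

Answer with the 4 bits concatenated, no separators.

s1 (pos 1,3,5,7): 0⊕1⊕0⊕0 = 1
s2 (pos 2,3,6,7): 0⊕1⊕1⊕0 = 0
s4 (pos 4,5,6,7): 0⊕0⊕1⊕0 = 1
Syndrome s4…s1 = 101 → error at position 5.
Flip position 5: 0010010 → 0010110
Read data bits from positions 3,5,6,7: 1110

1110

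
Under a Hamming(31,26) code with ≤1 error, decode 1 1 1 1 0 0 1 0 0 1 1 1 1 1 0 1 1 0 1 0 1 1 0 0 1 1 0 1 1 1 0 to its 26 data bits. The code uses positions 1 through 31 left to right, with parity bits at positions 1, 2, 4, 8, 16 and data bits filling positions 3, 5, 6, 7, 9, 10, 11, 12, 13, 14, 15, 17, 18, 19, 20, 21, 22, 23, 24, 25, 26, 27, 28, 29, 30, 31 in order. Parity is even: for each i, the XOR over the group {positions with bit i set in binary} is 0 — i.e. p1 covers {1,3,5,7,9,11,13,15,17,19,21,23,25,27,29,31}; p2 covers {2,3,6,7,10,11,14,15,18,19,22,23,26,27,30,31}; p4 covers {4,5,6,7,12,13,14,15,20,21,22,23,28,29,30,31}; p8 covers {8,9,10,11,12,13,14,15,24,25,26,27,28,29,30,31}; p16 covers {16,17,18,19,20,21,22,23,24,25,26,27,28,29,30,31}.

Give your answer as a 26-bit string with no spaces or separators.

10010111110101011001101110

s1 (pos 1,3,5,7,9,11,13,15,17,19,21,23,25,27,29,31): 1⊕1⊕0⊕1⊕0⊕1⊕1⊕0⊕1⊕1⊕1⊕0⊕1⊕0⊕1⊕0 = 0
s2 (pos 2,3,6,7,10,11,14,15,18,19,22,23,26,27,30,31): 1⊕1⊕0⊕1⊕1⊕1⊕1⊕0⊕0⊕1⊕1⊕0⊕1⊕0⊕1⊕0 = 0
s4 (pos 4,5,6,7,12,13,14,15,20,21,22,23,28,29,30,31): 1⊕0⊕0⊕1⊕1⊕1⊕1⊕0⊕0⊕1⊕1⊕0⊕1⊕1⊕1⊕0 = 0
s8 (pos 8,9,10,11,12,13,14,15,24,25,26,27,28,29,30,31): 0⊕0⊕1⊕1⊕1⊕1⊕1⊕0⊕0⊕1⊕1⊕0⊕1⊕1⊕1⊕0 = 0
s16 (pos 16,17,18,19,20,21,22,23,24,25,26,27,28,29,30,31): 1⊕1⊕0⊕1⊕0⊕1⊕1⊕0⊕0⊕1⊕1⊕0⊕1⊕1⊕1⊕0 = 0
Syndrome s16…s1 = 00000 → no error.
Read data bits from positions 3,5,6,7,9,10,11,12,13,14,15,17,18,19,20,21,22,23,24,25,26,27,28,29,30,31: 10010111110101011001101110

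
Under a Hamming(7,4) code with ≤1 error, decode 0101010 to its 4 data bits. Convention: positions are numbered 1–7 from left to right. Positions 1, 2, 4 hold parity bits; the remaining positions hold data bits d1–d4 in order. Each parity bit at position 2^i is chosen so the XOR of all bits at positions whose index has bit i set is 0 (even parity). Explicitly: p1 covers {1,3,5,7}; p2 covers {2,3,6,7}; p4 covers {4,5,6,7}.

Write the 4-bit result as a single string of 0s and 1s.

0010

s1 (pos 1,3,5,7): 0⊕0⊕0⊕0 = 0
s2 (pos 2,3,6,7): 1⊕0⊕1⊕0 = 0
s4 (pos 4,5,6,7): 1⊕0⊕1⊕0 = 0
Syndrome s4…s1 = 000 → no error.
Read data bits from positions 3,5,6,7: 0010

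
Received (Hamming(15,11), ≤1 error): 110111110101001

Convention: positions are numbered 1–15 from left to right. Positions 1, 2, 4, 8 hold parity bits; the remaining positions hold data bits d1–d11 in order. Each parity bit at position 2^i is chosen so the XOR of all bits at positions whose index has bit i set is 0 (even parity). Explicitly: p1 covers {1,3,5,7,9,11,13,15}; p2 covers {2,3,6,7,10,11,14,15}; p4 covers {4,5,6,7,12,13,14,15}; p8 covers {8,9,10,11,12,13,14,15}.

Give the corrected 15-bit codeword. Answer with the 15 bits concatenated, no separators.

100111110101001

s1 (pos 1,3,5,7,9,11,13,15): 1⊕0⊕1⊕1⊕0⊕0⊕0⊕1 = 0
s2 (pos 2,3,6,7,10,11,14,15): 1⊕0⊕1⊕1⊕1⊕0⊕0⊕1 = 1
s4 (pos 4,5,6,7,12,13,14,15): 1⊕1⊕1⊕1⊕1⊕0⊕0⊕1 = 0
s8 (pos 8,9,10,11,12,13,14,15): 1⊕0⊕1⊕0⊕1⊕0⊕0⊕1 = 0
Syndrome s8…s1 = 0010 → error at position 2.
Flip position 2: 110111110101001 → 100111110101001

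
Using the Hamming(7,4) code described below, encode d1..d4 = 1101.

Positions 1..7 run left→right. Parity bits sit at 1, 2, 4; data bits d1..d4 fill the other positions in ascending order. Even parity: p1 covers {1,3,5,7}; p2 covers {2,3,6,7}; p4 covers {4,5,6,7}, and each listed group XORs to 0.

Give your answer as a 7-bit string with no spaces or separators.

Place data at non-parity positions: p1 p2 1 p4 1 0 1
p1 (pos 1,3,5,7): XOR of data positions = 1⊕1⊕1 = 1
p2 (pos 2,3,6,7): XOR of data positions = 1⊕0⊕1 = 0
p4 (pos 4,5,6,7): XOR of data positions = 1⊕0⊕1 = 0
Codeword: 1010101

1010101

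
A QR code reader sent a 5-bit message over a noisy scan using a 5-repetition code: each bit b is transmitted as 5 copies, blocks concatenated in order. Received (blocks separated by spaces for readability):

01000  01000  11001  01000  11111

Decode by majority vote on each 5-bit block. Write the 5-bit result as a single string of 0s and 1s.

Block 1 (01000): 1 one → 0
Block 2 (01000): 1 one → 0
Block 3 (11001): 3 ones → 1
Block 4 (01000): 1 one → 0
Block 5 (11111): 5 ones → 1

00101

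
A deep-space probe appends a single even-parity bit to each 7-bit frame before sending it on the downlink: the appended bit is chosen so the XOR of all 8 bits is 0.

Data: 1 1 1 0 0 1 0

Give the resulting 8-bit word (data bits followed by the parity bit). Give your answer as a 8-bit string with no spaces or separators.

XOR of the 7 data bits: 1⊕1⊕1⊕0⊕0⊕1⊕0 = 0
Parity bit = 0 (so all 8 bits XOR to 0).

11100100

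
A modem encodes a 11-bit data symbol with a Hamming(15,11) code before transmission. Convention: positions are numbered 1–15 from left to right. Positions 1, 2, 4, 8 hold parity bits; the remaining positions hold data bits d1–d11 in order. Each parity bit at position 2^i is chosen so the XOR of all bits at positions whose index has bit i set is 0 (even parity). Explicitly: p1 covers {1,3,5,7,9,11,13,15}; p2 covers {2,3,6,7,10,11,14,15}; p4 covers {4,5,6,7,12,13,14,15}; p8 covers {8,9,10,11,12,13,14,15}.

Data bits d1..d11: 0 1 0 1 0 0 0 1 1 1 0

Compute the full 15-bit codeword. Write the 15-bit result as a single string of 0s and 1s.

100110110001110

Place data at non-parity positions: p1 p2 0 p4 1 0 1 p8 0 0 0 1 1 1 0
p1 (pos 1,3,5,7,9,11,13,15): XOR of data positions = 0⊕1⊕1⊕0⊕0⊕1⊕0 = 1
p2 (pos 2,3,6,7,10,11,14,15): XOR of data positions = 0⊕0⊕1⊕0⊕0⊕1⊕0 = 0
p4 (pos 4,5,6,7,12,13,14,15): XOR of data positions = 1⊕0⊕1⊕1⊕1⊕1⊕0 = 1
p8 (pos 8,9,10,11,12,13,14,15): XOR of data positions = 0⊕0⊕0⊕1⊕1⊕1⊕0 = 1
Codeword: 100110110001110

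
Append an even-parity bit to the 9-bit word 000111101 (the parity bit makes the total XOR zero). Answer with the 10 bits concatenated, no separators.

XOR of the 9 data bits: 0⊕0⊕0⊕1⊕1⊕1⊕1⊕0⊕1 = 1
Parity bit = 1 (so all 10 bits XOR to 0).

0001111011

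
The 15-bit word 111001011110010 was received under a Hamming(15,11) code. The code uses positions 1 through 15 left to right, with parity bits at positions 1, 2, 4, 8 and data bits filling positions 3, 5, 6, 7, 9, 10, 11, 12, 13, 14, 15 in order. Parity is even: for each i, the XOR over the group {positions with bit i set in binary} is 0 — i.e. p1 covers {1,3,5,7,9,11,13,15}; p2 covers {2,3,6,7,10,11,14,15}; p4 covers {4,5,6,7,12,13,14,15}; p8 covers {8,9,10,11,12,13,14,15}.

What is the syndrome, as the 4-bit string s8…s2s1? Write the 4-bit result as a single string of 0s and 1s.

s1 (pos 1,3,5,7,9,11,13,15): 1⊕1⊕0⊕0⊕1⊕1⊕0⊕0 = 0
s2 (pos 2,3,6,7,10,11,14,15): 1⊕1⊕1⊕0⊕1⊕1⊕1⊕0 = 0
s4 (pos 4,5,6,7,12,13,14,15): 0⊕0⊕1⊕0⊕0⊕0⊕1⊕0 = 0
s8 (pos 8,9,10,11,12,13,14,15): 1⊕1⊕1⊕1⊕0⊕0⊕1⊕0 = 1
Syndrome s8…s1 = 1000 → error at position 8.

1000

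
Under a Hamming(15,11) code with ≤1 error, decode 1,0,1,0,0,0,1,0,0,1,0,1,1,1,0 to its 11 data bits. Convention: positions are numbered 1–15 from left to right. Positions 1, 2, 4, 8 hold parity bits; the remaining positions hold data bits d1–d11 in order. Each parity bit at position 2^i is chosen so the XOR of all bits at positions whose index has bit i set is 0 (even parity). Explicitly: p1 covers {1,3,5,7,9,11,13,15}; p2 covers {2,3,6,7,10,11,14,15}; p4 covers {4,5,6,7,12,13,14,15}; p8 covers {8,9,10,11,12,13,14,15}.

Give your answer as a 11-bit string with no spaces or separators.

10010101110

s1 (pos 1,3,5,7,9,11,13,15): 1⊕1⊕0⊕1⊕0⊕0⊕1⊕0 = 0
s2 (pos 2,3,6,7,10,11,14,15): 0⊕1⊕0⊕1⊕1⊕0⊕1⊕0 = 0
s4 (pos 4,5,6,7,12,13,14,15): 0⊕0⊕0⊕1⊕1⊕1⊕1⊕0 = 0
s8 (pos 8,9,10,11,12,13,14,15): 0⊕0⊕1⊕0⊕1⊕1⊕1⊕0 = 0
Syndrome s8…s1 = 0000 → no error.
Read data bits from positions 3,5,6,7,9,10,11,12,13,14,15: 10010101110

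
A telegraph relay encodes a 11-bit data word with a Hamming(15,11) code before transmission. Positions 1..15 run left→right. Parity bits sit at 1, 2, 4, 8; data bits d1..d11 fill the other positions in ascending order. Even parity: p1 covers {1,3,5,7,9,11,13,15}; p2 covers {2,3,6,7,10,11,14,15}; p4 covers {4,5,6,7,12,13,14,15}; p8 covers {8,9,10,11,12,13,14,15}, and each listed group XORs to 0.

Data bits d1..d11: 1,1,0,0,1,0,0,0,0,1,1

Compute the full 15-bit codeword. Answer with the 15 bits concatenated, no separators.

011110011000011

Place data at non-parity positions: p1 p2 1 p4 1 0 0 p8 1 0 0 0 0 1 1
p1 (pos 1,3,5,7,9,11,13,15): XOR of data positions = 1⊕1⊕0⊕1⊕0⊕0⊕1 = 0
p2 (pos 2,3,6,7,10,11,14,15): XOR of data positions = 1⊕0⊕0⊕0⊕0⊕1⊕1 = 1
p4 (pos 4,5,6,7,12,13,14,15): XOR of data positions = 1⊕0⊕0⊕0⊕0⊕1⊕1 = 1
p8 (pos 8,9,10,11,12,13,14,15): XOR of data positions = 1⊕0⊕0⊕0⊕0⊕1⊕1 = 1
Codeword: 011110011000011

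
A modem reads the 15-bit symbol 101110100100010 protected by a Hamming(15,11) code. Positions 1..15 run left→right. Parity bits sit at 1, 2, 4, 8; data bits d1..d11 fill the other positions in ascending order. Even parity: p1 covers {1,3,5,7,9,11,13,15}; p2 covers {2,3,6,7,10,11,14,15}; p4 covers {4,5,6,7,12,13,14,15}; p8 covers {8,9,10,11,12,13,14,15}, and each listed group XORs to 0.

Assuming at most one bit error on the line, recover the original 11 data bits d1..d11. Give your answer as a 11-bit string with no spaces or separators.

s1 (pos 1,3,5,7,9,11,13,15): 1⊕1⊕1⊕1⊕0⊕0⊕0⊕0 = 0
s2 (pos 2,3,6,7,10,11,14,15): 0⊕1⊕0⊕1⊕1⊕0⊕1⊕0 = 0
s4 (pos 4,5,6,7,12,13,14,15): 1⊕1⊕0⊕1⊕0⊕0⊕1⊕0 = 0
s8 (pos 8,9,10,11,12,13,14,15): 0⊕0⊕1⊕0⊕0⊕0⊕1⊕0 = 0
Syndrome s8…s1 = 0000 → no error.
Read data bits from positions 3,5,6,7,9,10,11,12,13,14,15: 11010100010

11010100010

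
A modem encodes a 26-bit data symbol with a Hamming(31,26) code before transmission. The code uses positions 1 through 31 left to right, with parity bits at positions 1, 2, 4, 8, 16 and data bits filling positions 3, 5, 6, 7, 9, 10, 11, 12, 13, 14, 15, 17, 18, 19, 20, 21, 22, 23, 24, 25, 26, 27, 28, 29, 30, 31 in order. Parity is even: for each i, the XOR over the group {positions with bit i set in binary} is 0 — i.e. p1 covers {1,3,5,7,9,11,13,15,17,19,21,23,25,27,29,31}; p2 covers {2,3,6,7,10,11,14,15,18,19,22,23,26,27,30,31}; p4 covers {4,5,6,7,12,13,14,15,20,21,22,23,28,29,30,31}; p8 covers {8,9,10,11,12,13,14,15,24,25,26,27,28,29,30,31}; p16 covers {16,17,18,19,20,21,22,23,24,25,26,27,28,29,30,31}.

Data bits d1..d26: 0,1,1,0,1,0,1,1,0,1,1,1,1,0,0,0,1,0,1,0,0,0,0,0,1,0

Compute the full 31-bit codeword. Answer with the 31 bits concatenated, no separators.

1101110110110111110001010000010

Place data at non-parity positions: p1 p2 0 p4 1 1 0 p8 1 0 1 1 0 1 1 p16 1 1 0 0 0 1 0 1 0 0 0 0 0 1 0
p1 (pos 1,3,5,7,9,11,13,15,17,19,21,23,25,27,29,31): XOR of data positions = 0⊕1⊕0⊕1⊕1⊕0⊕1⊕1⊕0⊕0⊕0⊕0⊕0⊕0⊕0 = 1
p2 (pos 2,3,6,7,10,11,14,15,18,19,22,23,26,27,30,31): XOR of data positions = 0⊕1⊕0⊕0⊕1⊕1⊕1⊕1⊕0⊕1⊕0⊕0⊕0⊕1⊕0 = 1
p4 (pos 4,5,6,7,12,13,14,15,20,21,22,23,28,29,30,31): XOR of data positions = 1⊕1⊕0⊕1⊕0⊕1⊕1⊕0⊕0⊕1⊕0⊕0⊕0⊕1⊕0 = 1
p8 (pos 8,9,10,11,12,13,14,15,24,25,26,27,28,29,30,31): XOR of data positions = 1⊕0⊕1⊕1⊕0⊕1⊕1⊕1⊕0⊕0⊕0⊕0⊕0⊕1⊕0 = 1
p16 (pos 16,17,18,19,20,21,22,23,24,25,26,27,28,29,30,31): XOR of data positions = 1⊕1⊕0⊕0⊕0⊕1⊕0⊕1⊕0⊕0⊕0⊕0⊕0⊕1⊕0 = 1
Codeword: 1101110110110111110001010000010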